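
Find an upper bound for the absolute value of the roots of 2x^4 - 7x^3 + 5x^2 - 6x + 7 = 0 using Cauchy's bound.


Cauchy's bound: all roots r satisfy |r| <= 1 + max(|a_i/a_n|) for i = 0,...,n-1
where a_n is the leading coefficient.

Coefficients: [2, -7, 5, -6, 7]
Leading coefficient a_n = 2
Ratios |a_i/a_n|: 7/2, 5/2, 3, 7/2
Maximum ratio: 7/2
Cauchy's bound: |r| <= 1 + 7/2 = 9/2

Upper bound = 9/2


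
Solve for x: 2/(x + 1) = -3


Multiply both sides by (x + 1): 2 = -3(x + 1)
Distribute: 2 = -3x - 3
-3x = 2 + 3 = 5
x = -5/3

x = -5/3


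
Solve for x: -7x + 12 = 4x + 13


Starting with: -7x + 12 = 4x + 13
Move all x terms to left: (-7 - 4)x = 13 - 12
Simplify: -11x = 1
Divide both sides by -11: x = -1/11

x = -1/11


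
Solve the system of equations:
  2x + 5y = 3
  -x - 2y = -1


Using Cramer's rule:
Determinant D = (2)(-2) - (-1)(5) = -4 + 5 = 1
Dx = (3)(-2) - (-1)(5) = -6 + 5 = -1
Dy = (2)(-1) - (-1)(3) = -2 + 3 = 1
x = Dx/D = -1/1 = -1
y = Dy/D = 1/1 = 1

x = -1, y = 1


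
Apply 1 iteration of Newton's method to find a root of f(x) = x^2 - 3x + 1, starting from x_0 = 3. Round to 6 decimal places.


Newton's method: x_(n+1) = x_n - f(x_n)/f'(x_n)
f(x) = x^2 - 3x + 1
f'(x) = 2x - 3

Iteration 1:
  f(3.000000) = 1.000000
  f'(3.000000) = 3.000000
  x_1 = 3.000000 - (1.000000)/(3.000000) = 2.666667

x_1 = 2.666667


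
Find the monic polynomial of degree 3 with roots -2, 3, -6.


A monic polynomial with roots -2, 3, -6 is:
p(x) = (x + 2)(x - 3)(x + 6)
After multiplying by (x + 2): x + 2
After multiplying by (x - 3): x^2 - x - 6
After multiplying by (x + 6): x^3 + 5x^2 - 12x - 36

x^3 + 5x^2 - 12x - 36


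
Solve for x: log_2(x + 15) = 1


Convert to exponential form: x + 15 = 2^1 = 2
x = 2 - 15 = -13
Check: log_2(-13 + 15) = log_2(2) = log_2(2) = 1 ✓

x = -13


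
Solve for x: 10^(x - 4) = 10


Express both sides with the same base.
10 = 10^1
Since the bases match, equate exponents: x - 4 = 1
So x = 1 - (-4) = 5

x = 5


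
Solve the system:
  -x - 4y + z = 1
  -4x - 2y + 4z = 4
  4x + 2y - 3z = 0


Using Cramer's rule. Expand each determinant along the first row.
D  = (-1)*[(-2)*(-3) - 4*2] - (-4)*[(-4)*(-3) - 4*4] + 1*[(-4)*2 - (-2)*4]
  = (-1)*(-2) - (-4)*(-4) + 1*(0) = -14
Dx = 1*[(-2)*(-3) - 4*2] - (-4)*[4*(-3) - 4*0] + 1*[4*2 - (-2)*0]
  = 1*(-2) - (-4)*(-12) + 1*(8) = -42
Dy = (-1)*[4*(-3) - 4*0] - 1*[(-4)*(-3) - 4*4] + 1*[(-4)*0 - 4*4]
  = (-1)*(-12) - 1*(-4) + 1*(-16) = 0
Dz = (-1)*[(-2)*0 - 4*2] - (-4)*[(-4)*0 - 4*4] + 1*[(-4)*2 - (-2)*4]
  = (-1)*(-8) - (-4)*(-16) + 1*(0) = -56
x = Dx/D = -42/-14 = 3, y = Dy/D = 0/-14 = 0, z = Dz/D = -56/-14 = 4
Check eq1: (-1)(3) + (-4)(0) + (1)(4) = 1 = 1 ✓
Check eq2: (-4)(3) + (-2)(0) + (4)(4) = 4 = 4 ✓
Check eq3: (4)(3) + (2)(0) + (-3)(4) = 0 = 0 ✓

x = 3, y = 0, z = 4


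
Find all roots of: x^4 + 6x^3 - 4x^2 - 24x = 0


The constant term is 0, so x = 0 is a root. Factor out x:
  x^3 + 6x^2 - 4x - 24 = 0
Let p(x) = x^3 + 6x^2 - 4x - 24. By the rational root theorem (leading coefficient 1), any rational root is an integer divisor of 24: try ±1, ±2, ... in turn.
Test x = 1: value = -21 ≠ 0.
Test x = -1: value = -15 ≠ 0.
Test x = 2: value = 0 ✓, so (x - 2) is a factor.
Synthetic division by (x - 2): bring down 1; 1(2) + 6 = 8; 8(2) - 4 = 12; 12(2) - 24 = 0 → quotient x^2 + 8x + 12, remainder 0.
Solve the quadratic x^2 + 8x + 12 = 0: discriminant = 8^2 - 4(1)(12) = 64 - 48 = 16.
sqrt(16) = 4, so x = (-8 ± 4)/2: x = -2 or x = -6.
Collecting all roots found:

x = -6, x = -2, x = 0, x = 2


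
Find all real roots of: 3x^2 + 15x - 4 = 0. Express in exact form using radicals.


Using the quadratic formula: x = (-b ± sqrt(b^2 - 4ac)) / (2a)
Here a = 3, b = 15, c = -4
Discriminant = b^2 - 4ac = 15^2 - 4(3)(-4) = 225 + 48 = 273
Since discriminant = 273 > 0, there are two real roots.
x = (-15 ± sqrt(273)) / 6
Numerically: x ≈ 0.2538 or x ≈ -5.2538

x = (-15 + sqrt(273)) / 6 or x = (-15 - sqrt(273)) / 6


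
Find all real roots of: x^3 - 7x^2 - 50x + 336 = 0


Let p(x) = x^3 - 7x^2 - 50x + 336. By the rational root theorem (leading coefficient 1), any rational root is an integer divisor of 336: try ±1, ±2, ... in turn.
Test x = 1: value = 280 ≠ 0.
Test x = -1: value = 378 ≠ 0.
Test x = 2: value = 216 ≠ 0.
Test x = -2: value = 400 ≠ 0.
Test x = 3: value = 150 ≠ 0.
Test x = -3: value = 396 ≠ 0.
Test x = 4: value = 88 ≠ 0.
Test x = -4: value = 360 ≠ 0.
Test x = 6: value = 0 ✓, so (x - 6) is a factor.
Synthetic division by (x - 6): bring down 1; 1(6) - 7 = -1; (-1)(6) - 50 = -56; (-56)(6) + 336 = 0 → quotient x^2 - x - 56, remainder 0.
Solve the quadratic x^2 - x - 56 = 0: discriminant = (-1)^2 - 4(1)(-56) = 1 + 224 = 225.
sqrt(225) = 15, so x = (1 ± 15)/2: x = 8 or x = -7.

x = -7, x = 6, x = 8


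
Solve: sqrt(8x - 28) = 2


Square both sides: 8x - 28 = 2^2 = 4
8x = 4 + 28 = 32
x = 4
Check: sqrt(8*4 - 28) = sqrt(4) = 2 ✓

x = 4


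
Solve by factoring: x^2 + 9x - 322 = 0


We need two numbers that multiply to -322 and add to 9.
Those numbers are -14 and 23 (since (-14) * 23 = -322 and (-14) + 23 = 9).
So x^2 + 9x - 322 = (x - 14)(x + 23) = 0
Setting each factor to zero: x = 14 or x = -23

x = -23, x = 14


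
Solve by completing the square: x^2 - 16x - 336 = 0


Start: x^2 - 16x - 336 = 0
Move constant: x^2 - 16x = 336
Half of -16 is -8, squared is 64
Add 64 to both sides: x^2 - 16x + 64 = 400
(x - 8)^2 = 400
x - 8 = ±20
x = 8 + 20 = 28 or x = 8 - 20 = -12

x = -12, x = 28


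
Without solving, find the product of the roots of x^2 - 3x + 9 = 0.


By Vieta's formulas for ax^2 + bx + c = 0:
  Sum of roots = -b/a
  Product of roots = c/a

Here a = 1, b = -3, c = 9
Sum = -(-3)/1 = 3
Product = 9/1 = 9

Product = 9


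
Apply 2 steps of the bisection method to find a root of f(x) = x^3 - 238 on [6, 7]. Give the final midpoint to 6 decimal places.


f(x) = x^3 - 238
f(6) = -22 < 0
f(7) = 105 > 0

Step 1: midpoint = (6.000000 + 7.000000)/2 = 6.500000
  f(6.500000) = 36.625000
  f(mid) > 0, so root is in [6.000000, 6.500000]

Step 2: midpoint = (6.000000 + 6.500000)/2 = 6.250000
  f(6.250000) = 6.140625
  f(mid) > 0, so root is in [6.000000, 6.250000]

midpoint = 6.250000


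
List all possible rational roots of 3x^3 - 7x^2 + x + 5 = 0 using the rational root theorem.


Rational root theorem: possible roots are ±p/q where:
  p divides the constant term (5): p ∈ {1, 5}
  q divides the leading coefficient (3): q ∈ {1, 3}

All possible rational roots: -5, -5/3, -1, -1/3, 1/3, 1, 5/3, 5

-5, -5/3, -1, -1/3, 1/3, 1, 5/3, 5


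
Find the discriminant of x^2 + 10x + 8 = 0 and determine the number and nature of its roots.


For ax^2 + bx + c = 0, discriminant D = b^2 - 4ac
Here a = 1, b = 10, c = 8
D = (10)^2 - 4(1)(8) = 100 - 32 = 68

D = 68 > 0 but not a perfect square
The equation has 2 distinct real irrational roots.

Discriminant = 68, 2 distinct real irrational roots


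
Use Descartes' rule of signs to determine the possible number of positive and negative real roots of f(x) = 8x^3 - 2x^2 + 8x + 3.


Descartes' rule of signs:

For positive roots, count sign changes in f(x) = 8x^3 - 2x^2 + 8x + 3:
Signs of coefficients: +, -, +, +
Number of sign changes: 2
Possible positive real roots: 2, 0

For negative roots, examine f(-x) = -8x^3 - 2x^2 - 8x + 3:
Signs of coefficients: -, -, -, +
Number of sign changes: 1
Possible negative real roots: 1

Positive roots: 2 or 0; Negative roots: 1


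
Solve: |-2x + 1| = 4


An absolute value equation |expr| = 4 gives two cases:
Case 1: -2x + 1 = 4
  -2x = 3, so x = -3/2
Case 2: -2x + 1 = -4
  -2x = -5, so x = 5/2

x = -3/2, x = 5/2


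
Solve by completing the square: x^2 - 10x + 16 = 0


Start: x^2 - 10x + 16 = 0
Move constant: x^2 - 10x = -16
Half of -10 is -5, squared is 25
Add 25 to both sides: x^2 - 10x + 25 = 9
(x - 5)^2 = 9
x - 5 = ±3
x = 5 + 3 = 8 or x = 5 - 3 = 2

x = 2, x = 8


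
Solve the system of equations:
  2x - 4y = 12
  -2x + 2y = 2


Using Cramer's rule:
Determinant D = (2)(2) - (-2)(-4) = 4 - 8 = -4
Dx = (12)(2) - (2)(-4) = 24 + 8 = 32
Dy = (2)(2) - (-2)(12) = 4 + 24 = 28
x = Dx/D = 32/-4 = -8
y = Dy/D = 28/-4 = -7

x = -8, y = -7


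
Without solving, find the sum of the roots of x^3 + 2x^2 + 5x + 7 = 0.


By Vieta's formulas for x^3 + bx^2 + cx + d = 0:
  r1 + r2 + r3 = -b/a = -2
  r1*r2 + r1*r3 + r2*r3 = c/a = 5
  r1*r2*r3 = -d/a = -7


Sum = -2


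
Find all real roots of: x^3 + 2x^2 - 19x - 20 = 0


Let p(x) = x^3 + 2x^2 - 19x - 20. By the rational root theorem (leading coefficient 1), any rational root is an integer divisor of 20: try ±1, ±2, ... in turn.
Test x = 1: value = -36 ≠ 0.
Test x = -1: value = 0 ✓, so (x + 1) is a factor.
Synthetic division by (x + 1): bring down 1; 1(-1) + 2 = 1; 1(-1) - 19 = -20; (-20)(-1) - 20 = 0 → quotient x^2 + x - 20, remainder 0.
Solve the quadratic x^2 + x - 20 = 0: discriminant = 1^2 - 4(1)(-20) = 1 + 80 = 81.
sqrt(81) = 9, so x = (-1 ± 9)/2: x = 4 or x = -5.

x = -5, x = -1, x = 4


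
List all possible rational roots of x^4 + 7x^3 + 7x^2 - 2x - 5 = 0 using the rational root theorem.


Rational root theorem: possible roots are ±p/q where:
  p divides the constant term (-5): p ∈ {1, 5}
  q divides the leading coefficient (1): q ∈ {1}

All possible rational roots: -5, -1, 1, 5

-5, -1, 1, 5


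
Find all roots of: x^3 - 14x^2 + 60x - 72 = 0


Let p(x) = x^3 - 14x^2 + 60x - 72. By the rational root theorem (leading coefficient 1), any rational root is an integer divisor of 72: try ±1, ±2, ... in turn.
Test x = 1: value = -25 ≠ 0.
Test x = -1: value = -147 ≠ 0.
Test x = 2: value = 0 ✓, so (x - 2) is a factor.
Synthetic division by (x - 2): bring down 1; 1(2) - 14 = -12; (-12)(2) + 60 = 36; 36(2) - 72 = 0 → quotient x^2 - 12x + 36, remainder 0.
Solve the quadratic x^2 - 12x + 36 = 0: discriminant = (-12)^2 - 4(1)(36) = 144 - 144 = 0.
Discriminant = 0, so a double root: x = 12/2 = 6.
Collecting all roots found:

x = 2, x = 6 (multiplicity 2)


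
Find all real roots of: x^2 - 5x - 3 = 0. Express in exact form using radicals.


Using the quadratic formula: x = (-b ± sqrt(b^2 - 4ac)) / (2a)
Here a = 1, b = -5, c = -3
Discriminant = b^2 - 4ac = (-5)^2 - 4(1)(-3) = 25 + 12 = 37
Since discriminant = 37 > 0, there are two real roots.
x = (5 ± sqrt(37)) / 2
Numerically: x ≈ 5.5414 or x ≈ -0.5414

x = (5 + sqrt(37)) / 2 or x = (5 - sqrt(37)) / 2


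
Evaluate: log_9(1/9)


We need the exponent such that 9^? = 1/9
9^(-1) = 1/9^1 = 1/9
Therefore log_9(1/9) = -1

-1


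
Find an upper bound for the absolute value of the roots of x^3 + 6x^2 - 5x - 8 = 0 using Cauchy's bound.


Cauchy's bound: all roots r satisfy |r| <= 1 + max(|a_i/a_n|) for i = 0,...,n-1
where a_n is the leading coefficient.

Coefficients: [1, 6, -5, -8]
Leading coefficient a_n = 1
Ratios |a_i/a_n|: 6, 5, 8
Maximum ratio: 8
Cauchy's bound: |r| <= 1 + 8 = 9

Upper bound = 9


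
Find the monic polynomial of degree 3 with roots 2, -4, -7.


A monic polynomial with roots 2, -4, -7 is:
p(x) = (x - 2)(x + 4)(x + 7)
After multiplying by (x - 2): x - 2
After multiplying by (x + 4): x^2 + 2x - 8
After multiplying by (x + 7): x^3 + 9x^2 + 6x - 56

x^3 + 9x^2 + 6x - 56


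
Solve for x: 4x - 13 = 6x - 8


Starting with: 4x - 13 = 6x - 8
Move all x terms to left: (4 - 6)x = -8 + 13
Simplify: -2x = 5
Divide both sides by -2: x = -5/2

x = -5/2


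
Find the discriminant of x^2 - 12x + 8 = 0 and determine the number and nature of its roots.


For ax^2 + bx + c = 0, discriminant D = b^2 - 4ac
Here a = 1, b = -12, c = 8
D = (-12)^2 - 4(1)(8) = 144 - 32 = 112

D = 112 > 0 but not a perfect square
The equation has 2 distinct real irrational roots.

Discriminant = 112, 2 distinct real irrational roots


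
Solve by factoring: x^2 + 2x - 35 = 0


We need two numbers that multiply to -35 and add to 2.
Those numbers are 7 and -5 (since 7 * (-5) = -35 and 7 + (-5) = 2).
So x^2 + 2x - 35 = (x + 7)(x - 5) = 0
Setting each factor to zero: x = -7 or x = 5

x = -7, x = 5


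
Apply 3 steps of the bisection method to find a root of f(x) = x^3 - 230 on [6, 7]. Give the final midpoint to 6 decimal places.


f(x) = x^3 - 230
f(6) = -14 < 0
f(7) = 113 > 0

Step 1: midpoint = (6.000000 + 7.000000)/2 = 6.500000
  f(6.500000) = 44.625000
  f(mid) > 0, so root is in [6.000000, 6.500000]

Step 2: midpoint = (6.000000 + 6.500000)/2 = 6.250000
  f(6.250000) = 14.140625
  f(mid) > 0, so root is in [6.000000, 6.250000]

Step 3: midpoint = (6.000000 + 6.250000)/2 = 6.125000
  f(6.125000) = -0.216797
  f(mid) < 0, so root is in [6.125000, 6.250000]

midpoint = 6.125000


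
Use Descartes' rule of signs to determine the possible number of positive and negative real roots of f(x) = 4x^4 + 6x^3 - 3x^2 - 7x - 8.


Descartes' rule of signs:

For positive roots, count sign changes in f(x) = 4x^4 + 6x^3 - 3x^2 - 7x - 8:
Signs of coefficients: +, +, -, -, -
Number of sign changes: 1
Possible positive real roots: 1

For negative roots, examine f(-x) = 4x^4 - 6x^3 - 3x^2 + 7x - 8:
Signs of coefficients: +, -, -, +, -
Number of sign changes: 3
Possible negative real roots: 3, 1

Positive roots: 1; Negative roots: 3 or 1


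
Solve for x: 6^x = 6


Express both sides with the same base.
6 = 6^1
Since the bases match: x = 1

x = 1


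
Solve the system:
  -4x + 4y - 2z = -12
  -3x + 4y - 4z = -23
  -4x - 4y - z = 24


Using Cramer's rule. Expand each determinant along the first row.
D  = (-4)*[4*(-1) - (-4)*(-4)] - 4*[(-3)*(-1) - (-4)*(-4)] + (-2)*[(-3)*(-4) - 4*(-4)]
  = (-4)*(-20) - 4*(-13) + (-2)*(28) = 76
Dx = (-12)*[4*(-1) - (-4)*(-4)] - 4*[(-23)*(-1) - (-4)*24] + (-2)*[(-23)*(-4) - 4*24]
  = (-12)*(-20) - 4*(119) + (-2)*(-4) = -228
Dy = (-4)*[(-23)*(-1) - (-4)*24] - (-12)*[(-3)*(-1) - (-4)*(-4)] + (-2)*[(-3)*24 - (-23)*(-4)]
  = (-4)*(119) - (-12)*(-13) + (-2)*(-164) = -304
Dz = (-4)*[4*24 - (-23)*(-4)] - 4*[(-3)*24 - (-23)*(-4)] + (-12)*[(-3)*(-4) - 4*(-4)]
  = (-4)*(4) - 4*(-164) + (-12)*(28) = 304
x = Dx/D = -228/76 = -3, y = Dy/D = -304/76 = -4, z = Dz/D = 304/76 = 4
Check eq1: (-4)(-3) + (4)(-4) + (-2)(4) = -12 = -12 ✓
Check eq2: (-3)(-3) + (4)(-4) + (-4)(4) = -23 = -23 ✓
Check eq3: (-4)(-3) + (-4)(-4) + (-1)(4) = 24 = 24 ✓

x = -3, y = -4, z = 4


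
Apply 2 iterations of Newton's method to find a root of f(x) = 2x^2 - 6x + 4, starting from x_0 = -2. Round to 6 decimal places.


Newton's method: x_(n+1) = x_n - f(x_n)/f'(x_n)
f(x) = 2x^2 - 6x + 4
f'(x) = 4x - 6

Iteration 1:
  f(-2.000000) = 24.000000
  f'(-2.000000) = -14.000000
  x_1 = -2.000000 - (24.000000)/(-14.000000) = -0.285714

Iteration 2:
  f(-0.285714) = 5.877551
  f'(-0.285714) = -7.142857
  x_2 = -0.285714 - (5.877551)/(-7.142857) = 0.537143

x_2 = 0.537143


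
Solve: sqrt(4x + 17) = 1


Square both sides: 4x + 17 = 1^2 = 1
4x = 1 - 17 = -16
x = -4
Check: sqrt(4*(-4) + 17) = sqrt(1) = 1 ✓

x = -4


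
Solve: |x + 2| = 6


An absolute value equation |expr| = 6 gives two cases:
Case 1: x + 2 = 6
  x = 4, so x = 4
Case 2: x + 2 = -6
  x = -8, so x = -8

x = -8, x = 4


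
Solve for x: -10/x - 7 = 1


Subtract -7 from both sides: -10/x = 8
Multiply both sides by x: -10 = 8 * x
Divide by 8: x = -5/4

x = -5/4


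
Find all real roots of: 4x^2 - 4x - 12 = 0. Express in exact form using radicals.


Using the quadratic formula: x = (-b ± sqrt(b^2 - 4ac)) / (2a)
Here a = 4, b = -4, c = -12
Discriminant = b^2 - 4ac = (-4)^2 - 4(4)(-12) = 16 + 192 = 208
Since discriminant = 208 > 0, there are two real roots.
x = (4 ± 4*sqrt(13)) / 8
Simplifying: x = (1 ± sqrt(13)) / 2
Numerically: x ≈ 2.3028 or x ≈ -1.3028

x = (1 + sqrt(13)) / 2 or x = (1 - sqrt(13)) / 2


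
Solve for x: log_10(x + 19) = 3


Convert to exponential form: x + 19 = 10^3 = 1000
x = 1000 - 19 = 981
Check: log_10(981 + 19) = log_10(1000) = log_10(1000) = 3 ✓

x = 981


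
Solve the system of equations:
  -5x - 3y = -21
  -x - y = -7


Using Cramer's rule:
Determinant D = (-5)(-1) - (-1)(-3) = 5 - 3 = 2
Dx = (-21)(-1) - (-7)(-3) = 21 - 21 = 0
Dy = (-5)(-7) - (-1)(-21) = 35 - 21 = 14
x = Dx/D = 0/2 = 0
y = Dy/D = 14/2 = 7

x = 0, y = 7


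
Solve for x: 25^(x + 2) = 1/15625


Express both sides with the same base.
1/15625 = 25^(-3)
Since the bases match, equate exponents: x + 2 = -3
So x = -3 - (2) = -5

x = -5


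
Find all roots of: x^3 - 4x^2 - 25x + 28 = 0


Let p(x) = x^3 - 4x^2 - 25x + 28. By the rational root theorem (leading coefficient 1), any rational root is an integer divisor of 28: try ±1, ±2, ... in turn.
Test x = 1: value = 0 ✓, so (x - 1) is a factor.
Synthetic division by (x - 1): bring down 1; 1(1) - 4 = -3; (-3)(1) - 25 = -28; (-28)(1) + 28 = 0 → quotient x^2 - 3x - 28, remainder 0.
Solve the quadratic x^2 - 3x - 28 = 0: discriminant = (-3)^2 - 4(1)(-28) = 9 + 112 = 121.
sqrt(121) = 11, so x = (3 ± 11)/2: x = 7 or x = -4.
Collecting all roots found:

x = -4, x = 1, x = 7


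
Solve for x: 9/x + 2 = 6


Subtract 2 from both sides: 9/x = 4
Multiply both sides by x: 9 = 4 * x
Divide by 4: x = 9/4

x = 9/4


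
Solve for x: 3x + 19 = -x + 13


Starting with: 3x + 19 = -x + 13
Move all x terms to left: (3 + 1)x = 13 - 19
Simplify: 4x = -6
Divide both sides by 4: x = -3/2

x = -3/2


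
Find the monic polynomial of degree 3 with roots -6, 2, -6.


A monic polynomial with roots -6, 2, -6 is:
p(x) = (x + 6)(x - 2)(x + 6)
After multiplying by (x + 6): x + 6
After multiplying by (x - 2): x^2 + 4x - 12
After multiplying by (x + 6): x^3 + 10x^2 + 12x - 72

x^3 + 10x^2 + 12x - 72


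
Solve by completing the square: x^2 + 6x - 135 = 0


Start: x^2 + 6x - 135 = 0
Move constant: x^2 + 6x = 135
Half of 6 is 3, squared is 9
Add 9 to both sides: x^2 + 6x + 9 = 144
(x + 3)^2 = 144
x + 3 = ±12
x = -3 + 12 = 9 or x = -3 - 12 = -15

x = -15, x = 9


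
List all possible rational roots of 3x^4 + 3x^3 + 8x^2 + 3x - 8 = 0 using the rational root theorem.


Rational root theorem: possible roots are ±p/q where:
  p divides the constant term (-8): p ∈ {1, 2, 4, 8}
  q divides the leading coefficient (3): q ∈ {1, 3}

All possible rational roots: -8, -4, -8/3, -2, -4/3, -1, -2/3, -1/3, 1/3, 2/3, 1, 4/3, 2, 8/3, 4, 8

-8, -4, -8/3, -2, -4/3, -1, -2/3, -1/3, 1/3, 2/3, 1, 4/3, 2, 8/3, 4, 8


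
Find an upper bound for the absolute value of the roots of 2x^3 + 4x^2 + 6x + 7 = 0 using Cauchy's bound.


Cauchy's bound: all roots r satisfy |r| <= 1 + max(|a_i/a_n|) for i = 0,...,n-1
where a_n is the leading coefficient.

Coefficients: [2, 4, 6, 7]
Leading coefficient a_n = 2
Ratios |a_i/a_n|: 2, 3, 7/2
Maximum ratio: 7/2
Cauchy's bound: |r| <= 1 + 7/2 = 9/2

Upper bound = 9/2


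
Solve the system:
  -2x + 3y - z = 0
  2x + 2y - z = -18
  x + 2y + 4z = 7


Using Cramer's rule. Expand each determinant along the first row.
D  = (-2)*[2*4 - (-1)*2] - 3*[2*4 - (-1)*1] + (-1)*[2*2 - 2*1]
  = (-2)*(10) - 3*(9) + (-1)*(2) = -49
Dx = 0*[2*4 - (-1)*2] - 3*[(-18)*4 - (-1)*7] + (-1)*[(-18)*2 - 2*7]
  = 0*(10) - 3*(-65) + (-1)*(-50) = 245
Dy = (-2)*[(-18)*4 - (-1)*7] - 0*[2*4 - (-1)*1] + (-1)*[2*7 - (-18)*1]
  = (-2)*(-65) - 0*(9) + (-1)*(32) = 98
Dz = (-2)*[2*7 - (-18)*2] - 3*[2*7 - (-18)*1] + 0*[2*2 - 2*1]
  = (-2)*(50) - 3*(32) + 0*(2) = -196
x = Dx/D = 245/-49 = -5, y = Dy/D = 98/-49 = -2, z = Dz/D = -196/-49 = 4
Check eq1: (-2)(-5) + (3)(-2) + (-1)(4) = 0 = 0 ✓
Check eq2: (2)(-5) + (2)(-2) + (-1)(4) = -18 = -18 ✓
Check eq3: (1)(-5) + (2)(-2) + (4)(4) = 7 = 7 ✓

x = -5, y = -2, z = 4


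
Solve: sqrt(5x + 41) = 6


Square both sides: 5x + 41 = 6^2 = 36
5x = 36 - 41 = -5
x = -1
Check: sqrt(5*(-1) + 41) = sqrt(36) = 6 ✓

x = -1


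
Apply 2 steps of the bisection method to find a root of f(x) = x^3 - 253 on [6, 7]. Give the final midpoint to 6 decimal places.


f(x) = x^3 - 253
f(6) = -37 < 0
f(7) = 90 > 0

Step 1: midpoint = (6.000000 + 7.000000)/2 = 6.500000
  f(6.500000) = 21.625000
  f(mid) > 0, so root is in [6.000000, 6.500000]

Step 2: midpoint = (6.000000 + 6.500000)/2 = 6.250000
  f(6.250000) = -8.859375
  f(mid) < 0, so root is in [6.250000, 6.500000]

midpoint = 6.250000


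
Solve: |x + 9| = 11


An absolute value equation |expr| = 11 gives two cases:
Case 1: x + 9 = 11
  x = 2, so x = 2
Case 2: x + 9 = -11
  x = -20, so x = -20

x = -20, x = 2


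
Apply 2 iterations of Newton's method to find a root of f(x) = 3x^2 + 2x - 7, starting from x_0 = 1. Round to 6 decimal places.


Newton's method: x_(n+1) = x_n - f(x_n)/f'(x_n)
f(x) = 3x^2 + 2x - 7
f'(x) = 6x + 2

Iteration 1:
  f(1.000000) = -2.000000
  f'(1.000000) = 8.000000
  x_1 = 1.000000 - (-2.000000)/(8.000000) = 1.250000

Iteration 2:
  f(1.250000) = 0.187500
  f'(1.250000) = 9.500000
  x_2 = 1.250000 - (0.187500)/(9.500000) = 1.230263

x_2 = 1.230263


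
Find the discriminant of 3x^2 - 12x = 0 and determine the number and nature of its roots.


For ax^2 + bx + c = 0, discriminant D = b^2 - 4ac
Here a = 3, b = -12, c = 0
D = (-12)^2 - 4(3)(0) = 144 - 0 = 144

D = 144 > 0 and is a perfect square (sqrt = 12)
The equation has 2 distinct real rational roots.

Discriminant = 144, 2 distinct real rational roots


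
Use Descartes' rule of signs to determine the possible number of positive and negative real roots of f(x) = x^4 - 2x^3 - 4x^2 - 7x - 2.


Descartes' rule of signs:

For positive roots, count sign changes in f(x) = x^4 - 2x^3 - 4x^2 - 7x - 2:
Signs of coefficients: +, -, -, -, -
Number of sign changes: 1
Possible positive real roots: 1

For negative roots, examine f(-x) = x^4 + 2x^3 - 4x^2 + 7x - 2:
Signs of coefficients: +, +, -, +, -
Number of sign changes: 3
Possible negative real roots: 3, 1

Positive roots: 1; Negative roots: 3 or 1


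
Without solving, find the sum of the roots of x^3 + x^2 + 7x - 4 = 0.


By Vieta's formulas for x^3 + bx^2 + cx + d = 0:
  r1 + r2 + r3 = -b/a = -1
  r1*r2 + r1*r3 + r2*r3 = c/a = 7
  r1*r2*r3 = -d/a = 4


Sum = -1


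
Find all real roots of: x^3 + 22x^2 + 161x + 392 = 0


Let p(x) = x^3 + 22x^2 + 161x + 392. By the rational root theorem (leading coefficient 1), any rational root is an integer divisor of 392: try ±1, ±2, ... in turn.
Test x = 1: value = 576 ≠ 0.
Test x = -1: value = 252 ≠ 0.
Test x = 2: value = 810 ≠ 0.
Test x = -2: value = 150 ≠ 0.
Test x = 4: value = 1452 ≠ 0.
Test x = -4: value = 36 ≠ 0.
Test x = 7: value = 2940 ≠ 0.
Test x = -7: value = 0 ✓, so (x + 7) is a factor.
Synthetic division by (x + 7): bring down 1; 1(-7) + 22 = 15; 15(-7) + 161 = 56; 56(-7) + 392 = 0 → quotient x^2 + 15x + 56, remainder 0.
Solve the quadratic x^2 + 15x + 56 = 0: discriminant = 15^2 - 4(1)(56) = 225 - 224 = 1.
sqrt(1) = 1, so x = (-15 ± 1)/2: x = -7 or x = -8.

x = -8, x = -7 (multiplicity 2)


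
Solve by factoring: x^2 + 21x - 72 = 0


We need two numbers that multiply to -72 and add to 21.
Those numbers are 24 and -3 (since 24 * (-3) = -72 and 24 + (-3) = 21).
So x^2 + 21x - 72 = (x + 24)(x - 3) = 0
Setting each factor to zero: x = -24 or x = 3

x = -24, x = 3


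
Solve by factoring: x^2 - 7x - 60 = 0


We need two numbers that multiply to -60 and add to -7.
Those numbers are 5 and -12 (since 5 * (-12) = -60 and 5 + (-12) = -7).
So x^2 - 7x - 60 = (x + 5)(x - 12) = 0
Setting each factor to zero: x = -5 or x = 12

x = -5, x = 12


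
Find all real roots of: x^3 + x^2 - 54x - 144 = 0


Let p(x) = x^3 + x^2 - 54x - 144. By the rational root theorem (leading coefficient 1), any rational root is an integer divisor of 144: try ±1, ±2, ... in turn.
Test x = 1: value = -196 ≠ 0.
Test x = -1: value = -90 ≠ 0.
Test x = 2: value = -240 ≠ 0.
Test x = -2: value = -40 ≠ 0.
Test x = 3: value = -270 ≠ 0.
Test x = -3: value = 0 ✓, so (x + 3) is a factor.
Synthetic division by (x + 3): bring down 1; 1(-3) + 1 = -2; (-2)(-3) - 54 = -48; (-48)(-3) - 144 = 0 → quotient x^2 - 2x - 48, remainder 0.
Solve the quadratic x^2 - 2x - 48 = 0: discriminant = (-2)^2 - 4(1)(-48) = 4 + 192 = 196.
sqrt(196) = 14, so x = (2 ± 14)/2: x = 8 or x = -6.

x = -6, x = -3, x = 8


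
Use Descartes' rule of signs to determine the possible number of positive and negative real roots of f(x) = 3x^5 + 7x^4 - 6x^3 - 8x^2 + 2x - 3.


Descartes' rule of signs:

For positive roots, count sign changes in f(x) = 3x^5 + 7x^4 - 6x^3 - 8x^2 + 2x - 3:
Signs of coefficients: +, +, -, -, +, -
Number of sign changes: 3
Possible positive real roots: 3, 1

For negative roots, examine f(-x) = -3x^5 + 7x^4 + 6x^3 - 8x^2 - 2x - 3:
Signs of coefficients: -, +, +, -, -, -
Number of sign changes: 2
Possible negative real roots: 2, 0

Positive roots: 3 or 1; Negative roots: 2 or 0


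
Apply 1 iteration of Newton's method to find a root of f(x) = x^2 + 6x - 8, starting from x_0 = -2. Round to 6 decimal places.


Newton's method: x_(n+1) = x_n - f(x_n)/f'(x_n)
f(x) = x^2 + 6x - 8
f'(x) = 2x + 6

Iteration 1:
  f(-2.000000) = -16.000000
  f'(-2.000000) = 2.000000
  x_1 = -2.000000 - (-16.000000)/(2.000000) = 6.000000

x_1 = 6.000000


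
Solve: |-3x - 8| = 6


An absolute value equation |expr| = 6 gives two cases:
Case 1: -3x - 8 = 6
  -3x = 14, so x = -14/3
Case 2: -3x - 8 = -6
  -3x = 2, so x = -2/3

x = -14/3, x = -2/3


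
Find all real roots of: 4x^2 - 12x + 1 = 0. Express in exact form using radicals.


Using the quadratic formula: x = (-b ± sqrt(b^2 - 4ac)) / (2a)
Here a = 4, b = -12, c = 1
Discriminant = b^2 - 4ac = (-12)^2 - 4(4)(1) = 144 - 16 = 128
Since discriminant = 128 > 0, there are two real roots.
x = (12 ± 8*sqrt(2)) / 8
Simplifying: x = (3 ± 2*sqrt(2)) / 2
Numerically: x ≈ 2.9142 or x ≈ 0.0858

x = (3 + 2*sqrt(2)) / 2 or x = (3 - 2*sqrt(2)) / 2


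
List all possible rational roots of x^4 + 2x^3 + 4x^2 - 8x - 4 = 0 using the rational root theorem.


Rational root theorem: possible roots are ±p/q where:
  p divides the constant term (-4): p ∈ {1, 2, 4}
  q divides the leading coefficient (1): q ∈ {1}

All possible rational roots: -4, -2, -1, 1, 2, 4

-4, -2, -1, 1, 2, 4


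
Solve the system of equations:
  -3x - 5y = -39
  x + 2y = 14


Using Cramer's rule:
Determinant D = (-3)(2) - (1)(-5) = -6 + 5 = -1
Dx = (-39)(2) - (14)(-5) = -78 + 70 = -8
Dy = (-3)(14) - (1)(-39) = -42 + 39 = -3
x = Dx/D = -8/-1 = 8
y = Dy/D = -3/-1 = 3

x = 8, y = 3


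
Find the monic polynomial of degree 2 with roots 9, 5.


A monic polynomial with roots 9, 5 is:
p(x) = (x - 9)(x - 5)
After multiplying by (x - 9): x - 9
After multiplying by (x - 5): x^2 - 14x + 45

x^2 - 14x + 45


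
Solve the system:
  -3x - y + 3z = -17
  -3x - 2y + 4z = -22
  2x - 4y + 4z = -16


Using Cramer's rule. Expand each determinant along the first row.
D  = (-3)*[(-2)*4 - 4*(-4)] - (-1)*[(-3)*4 - 4*2] + 3*[(-3)*(-4) - (-2)*2]
  = (-3)*(8) - (-1)*(-20) + 3*(16) = 4
Dx = (-17)*[(-2)*4 - 4*(-4)] - (-1)*[(-22)*4 - 4*(-16)] + 3*[(-22)*(-4) - (-2)*(-16)]
  = (-17)*(8) - (-1)*(-24) + 3*(56) = 8
Dy = (-3)*[(-22)*4 - 4*(-16)] - (-17)*[(-3)*4 - 4*2] + 3*[(-3)*(-16) - (-22)*2]
  = (-3)*(-24) - (-17)*(-20) + 3*(92) = 8
Dz = (-3)*[(-2)*(-16) - (-22)*(-4)] - (-1)*[(-3)*(-16) - (-22)*2] + (-17)*[(-3)*(-4) - (-2)*2]
  = (-3)*(-56) - (-1)*(92) + (-17)*(16) = -12
x = Dx/D = 8/4 = 2, y = Dy/D = 8/4 = 2, z = Dz/D = -12/4 = -3
Check eq1: (-3)(2) + (-1)(2) + (3)(-3) = -17 = -17 ✓
Check eq2: (-3)(2) + (-2)(2) + (4)(-3) = -22 = -22 ✓
Check eq3: (2)(2) + (-4)(2) + (4)(-3) = -16 = -16 ✓

x = 2, y = 2, z = -3


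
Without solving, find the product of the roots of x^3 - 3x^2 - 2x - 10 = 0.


By Vieta's formulas for x^3 + bx^2 + cx + d = 0:
  r1 + r2 + r3 = -b/a = 3
  r1*r2 + r1*r3 + r2*r3 = c/a = -2
  r1*r2*r3 = -d/a = 10


Product = 10


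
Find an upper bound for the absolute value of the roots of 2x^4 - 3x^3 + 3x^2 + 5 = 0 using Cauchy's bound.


Cauchy's bound: all roots r satisfy |r| <= 1 + max(|a_i/a_n|) for i = 0,...,n-1
where a_n is the leading coefficient.

Coefficients: [2, -3, 3, 0, 5]
Leading coefficient a_n = 2
Ratios |a_i/a_n|: 3/2, 3/2, 0, 5/2
Maximum ratio: 5/2
Cauchy's bound: |r| <= 1 + 5/2 = 7/2

Upper bound = 7/2


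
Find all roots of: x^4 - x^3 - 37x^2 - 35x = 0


The constant term is 0, so x = 0 is a root. Factor out x:
  x^3 - x^2 - 37x - 35 = 0
Let p(x) = x^3 - x^2 - 37x - 35. By the rational root theorem (leading coefficient 1), any rational root is an integer divisor of 35: try ±1, ±2, ... in turn.
Test x = 1: value = -72 ≠ 0.
Test x = -1: value = 0 ✓, so (x + 1) is a factor.
Synthetic division by (x + 1): bring down 1; 1(-1) - 1 = -2; (-2)(-1) - 37 = -35; (-35)(-1) - 35 = 0 → quotient x^2 - 2x - 35, remainder 0.
Solve the quadratic x^2 - 2x - 35 = 0: discriminant = (-2)^2 - 4(1)(-35) = 4 + 140 = 144.
sqrt(144) = 12, so x = (2 ± 12)/2: x = 7 or x = -5.
Collecting all roots found:

x = -5, x = -1, x = 0, x = 7


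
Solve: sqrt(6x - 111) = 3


Square both sides: 6x - 111 = 3^2 = 9
6x = 9 + 111 = 120
x = 20
Check: sqrt(6*20 - 111) = sqrt(9) = 3 ✓

x = 20


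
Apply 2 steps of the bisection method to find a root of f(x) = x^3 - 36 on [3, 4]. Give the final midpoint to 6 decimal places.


f(x) = x^3 - 36
f(3) = -9 < 0
f(4) = 28 > 0

Step 1: midpoint = (3.000000 + 4.000000)/2 = 3.500000
  f(3.500000) = 6.875000
  f(mid) > 0, so root is in [3.000000, 3.500000]

Step 2: midpoint = (3.000000 + 3.500000)/2 = 3.250000
  f(3.250000) = -1.671875
  f(mid) < 0, so root is in [3.250000, 3.500000]

midpoint = 3.250000


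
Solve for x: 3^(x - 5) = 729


Express both sides with the same base.
729 = 3^6
Since the bases match, equate exponents: x - 5 = 6
So x = 6 - (-5) = 11

x = 11


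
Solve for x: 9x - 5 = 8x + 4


Starting with: 9x - 5 = 8x + 4
Move all x terms to left: (9 - 8)x = 4 + 5
Simplify: x = 9
Divide both sides by 1: x = 9

x = 9


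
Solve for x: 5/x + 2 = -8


Subtract 2 from both sides: 5/x = -10
Multiply both sides by x: 5 = -10 * x
Divide by -10: x = -1/2

x = -1/2


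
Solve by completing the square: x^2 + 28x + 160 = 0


Start: x^2 + 28x + 160 = 0
Move constant: x^2 + 28x = -160
Half of 28 is 14, squared is 196
Add 196 to both sides: x^2 + 28x + 196 = 36
(x + 14)^2 = 36
x + 14 = ±6
x = -14 + 6 = -8 or x = -14 - 6 = -20

x = -20, x = -8


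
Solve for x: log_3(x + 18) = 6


Convert to exponential form: x + 18 = 3^6 = 729
x = 729 - 18 = 711
Check: log_3(711 + 18) = log_3(729) = log_3(729) = 6 ✓

x = 711


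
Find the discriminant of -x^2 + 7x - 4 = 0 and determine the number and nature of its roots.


For ax^2 + bx + c = 0, discriminant D = b^2 - 4ac
Here a = -1, b = 7, c = -4
D = (7)^2 - 4(-1)(-4) = 49 - 16 = 33

D = 33 > 0 but not a perfect square
The equation has 2 distinct real irrational roots.

Discriminant = 33, 2 distinct real irrational roots


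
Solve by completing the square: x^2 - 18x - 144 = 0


Start: x^2 - 18x - 144 = 0
Move constant: x^2 - 18x = 144
Half of -18 is -9, squared is 81
Add 81 to both sides: x^2 - 18x + 81 = 225
(x - 9)^2 = 225
x - 9 = ±15
x = 9 + 15 = 24 or x = 9 - 15 = -6

x = -6, x = 24


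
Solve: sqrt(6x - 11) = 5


Square both sides: 6x - 11 = 5^2 = 25
6x = 25 + 11 = 36
x = 6
Check: sqrt(6*6 - 11) = sqrt(25) = 5 ✓

x = 6


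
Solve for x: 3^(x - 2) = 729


Express both sides with the same base.
729 = 3^6
Since the bases match, equate exponents: x - 2 = 6
So x = 6 - (-2) = 8

x = 8


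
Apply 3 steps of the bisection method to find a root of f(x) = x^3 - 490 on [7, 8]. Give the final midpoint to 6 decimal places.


f(x) = x^3 - 490
f(7) = -147 < 0
f(8) = 22 > 0

Step 1: midpoint = (7.000000 + 8.000000)/2 = 7.500000
  f(7.500000) = -68.125000
  f(mid) < 0, so root is in [7.500000, 8.000000]

Step 2: midpoint = (7.500000 + 8.000000)/2 = 7.750000
  f(7.750000) = -24.515625
  f(mid) < 0, so root is in [7.750000, 8.000000]

Step 3: midpoint = (7.750000 + 8.000000)/2 = 7.875000
  f(7.875000) = -1.626953
  f(mid) < 0, so root is in [7.875000, 8.000000]

midpoint = 7.875000


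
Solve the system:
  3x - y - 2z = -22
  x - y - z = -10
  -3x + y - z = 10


Using Cramer's rule. Expand each determinant along the first row.
D  = 3*[(-1)*(-1) - (-1)*1] - (-1)*[1*(-1) - (-1)*(-3)] + (-2)*[1*1 - (-1)*(-3)]
  = 3*(2) - (-1)*(-4) + (-2)*(-2) = 6
Dx = (-22)*[(-1)*(-1) - (-1)*1] - (-1)*[(-10)*(-1) - (-1)*10] + (-2)*[(-10)*1 - (-1)*10]
  = (-22)*(2) - (-1)*(20) + (-2)*(0) = -24
Dy = 3*[(-10)*(-1) - (-1)*10] - (-22)*[1*(-1) - (-1)*(-3)] + (-2)*[1*10 - (-10)*(-3)]
  = 3*(20) - (-22)*(-4) + (-2)*(-20) = 12
Dz = 3*[(-1)*10 - (-10)*1] - (-1)*[1*10 - (-10)*(-3)] + (-22)*[1*1 - (-1)*(-3)]
  = 3*(0) - (-1)*(-20) + (-22)*(-2) = 24
x = Dx/D = -24/6 = -4, y = Dy/D = 12/6 = 2, z = Dz/D = 24/6 = 4
Check eq1: (3)(-4) + (-1)(2) + (-2)(4) = -22 = -22 ✓
Check eq2: (1)(-4) + (-1)(2) + (-1)(4) = -10 = -10 ✓
Check eq3: (-3)(-4) + (1)(2) + (-1)(4) = 10 = 10 ✓

x = -4, y = 2, z = 4


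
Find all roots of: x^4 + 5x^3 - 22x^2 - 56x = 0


The constant term is 0, so x = 0 is a root. Factor out x:
  x^3 + 5x^2 - 22x - 56 = 0
Let p(x) = x^3 + 5x^2 - 22x - 56. By the rational root theorem (leading coefficient 1), any rational root is an integer divisor of 56: try ±1, ±2, ... in turn.
Test x = 1: value = -72 ≠ 0.
Test x = -1: value = -30 ≠ 0.
Test x = 2: value = -72 ≠ 0.
Test x = -2: value = 0 ✓, so (x + 2) is a factor.
Synthetic division by (x + 2): bring down 1; 1(-2) + 5 = 3; 3(-2) - 22 = -28; (-28)(-2) - 56 = 0 → quotient x^2 + 3x - 28, remainder 0.
Solve the quadratic x^2 + 3x - 28 = 0: discriminant = 3^2 - 4(1)(-28) = 9 + 112 = 121.
sqrt(121) = 11, so x = (-3 ± 11)/2: x = 4 or x = -7.
Collecting all roots found:

x = -7, x = -2, x = 0, x = 4


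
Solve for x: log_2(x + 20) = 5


Convert to exponential form: x + 20 = 2^5 = 32
x = 32 - 20 = 12
Check: log_2(12 + 20) = log_2(32) = log_2(32) = 5 ✓

x = 12


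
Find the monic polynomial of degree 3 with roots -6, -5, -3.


A monic polynomial with roots -6, -5, -3 is:
p(x) = (x + 6)(x + 5)(x + 3)
After multiplying by (x + 6): x + 6
After multiplying by (x + 5): x^2 + 11x + 30
After multiplying by (x + 3): x^3 + 14x^2 + 63x + 90

x^3 + 14x^2 + 63x + 90


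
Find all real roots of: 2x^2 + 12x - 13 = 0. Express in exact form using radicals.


Using the quadratic formula: x = (-b ± sqrt(b^2 - 4ac)) / (2a)
Here a = 2, b = 12, c = -13
Discriminant = b^2 - 4ac = 12^2 - 4(2)(-13) = 144 + 104 = 248
Since discriminant = 248 > 0, there are two real roots.
x = (-12 ± 2*sqrt(62)) / 4
Simplifying: x = (-6 ± sqrt(62)) / 2
Numerically: x ≈ 0.9370 or x ≈ -6.9370

x = (-6 + sqrt(62)) / 2 or x = (-6 - sqrt(62)) / 2


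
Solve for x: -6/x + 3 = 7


Subtract 3 from both sides: -6/x = 4
Multiply both sides by x: -6 = 4 * x
Divide by 4: x = -3/2

x = -3/2


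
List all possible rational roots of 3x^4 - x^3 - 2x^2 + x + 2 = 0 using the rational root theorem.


Rational root theorem: possible roots are ±p/q where:
  p divides the constant term (2): p ∈ {1, 2}
  q divides the leading coefficient (3): q ∈ {1, 3}

All possible rational roots: -2, -1, -2/3, -1/3, 1/3, 2/3, 1, 2

-2, -1, -2/3, -1/3, 1/3, 2/3, 1, 2


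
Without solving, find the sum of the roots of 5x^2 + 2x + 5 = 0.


By Vieta's formulas for ax^2 + bx + c = 0:
  Sum of roots = -b/a
  Product of roots = c/a

Here a = 5, b = 2, c = 5
Sum = -(2)/5 = -2/5
Product = 5/5 = 1

Sum = -2/5


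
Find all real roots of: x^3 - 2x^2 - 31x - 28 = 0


Let p(x) = x^3 - 2x^2 - 31x - 28. By the rational root theorem (leading coefficient 1), any rational root is an integer divisor of 28: try ±1, ±2, ... in turn.
Test x = 1: value = -60 ≠ 0.
Test x = -1: value = 0 ✓, so (x + 1) is a factor.
Synthetic division by (x + 1): bring down 1; 1(-1) - 2 = -3; (-3)(-1) - 31 = -28; (-28)(-1) - 28 = 0 → quotient x^2 - 3x - 28, remainder 0.
Solve the quadratic x^2 - 3x - 28 = 0: discriminant = (-3)^2 - 4(1)(-28) = 9 + 112 = 121.
sqrt(121) = 11, so x = (3 ± 11)/2: x = 7 or x = -4.

x = -4, x = -1, x = 7


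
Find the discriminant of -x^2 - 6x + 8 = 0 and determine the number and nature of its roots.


For ax^2 + bx + c = 0, discriminant D = b^2 - 4ac
Here a = -1, b = -6, c = 8
D = (-6)^2 - 4(-1)(8) = 36 + 32 = 68

D = 68 > 0 but not a perfect square
The equation has 2 distinct real irrational roots.

Discriminant = 68, 2 distinct real irrational roots


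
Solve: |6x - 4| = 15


An absolute value equation |expr| = 15 gives two cases:
Case 1: 6x - 4 = 15
  6x = 19, so x = 19/6
Case 2: 6x - 4 = -15
  6x = -11, so x = -11/6

x = -11/6, x = 19/6


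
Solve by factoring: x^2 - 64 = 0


We need two numbers that multiply to -64 and add to 0.
Those numbers are 8 and -8 (since 8 * (-8) = -64 and 8 + (-8) = 0).
So x^2 - 64 = (x + 8)(x - 8) = 0
Setting each factor to zero: x = -8 or x = 8

x = -8, x = 8


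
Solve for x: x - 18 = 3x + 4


Starting with: x - 18 = 3x + 4
Move all x terms to left: (1 - 3)x = 4 + 18
Simplify: -2x = 22
Divide both sides by -2: x = -11

x = -11


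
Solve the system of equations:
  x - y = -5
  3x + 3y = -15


Using Cramer's rule:
Determinant D = (1)(3) - (3)(-1) = 3 + 3 = 6
Dx = (-5)(3) - (-15)(-1) = -15 - 15 = -30
Dy = (1)(-15) - (3)(-5) = -15 + 15 = 0
x = Dx/D = -30/6 = -5
y = Dy/D = 0/6 = 0

x = -5, y = 0


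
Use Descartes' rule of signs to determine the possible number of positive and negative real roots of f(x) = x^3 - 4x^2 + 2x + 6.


Descartes' rule of signs:

For positive roots, count sign changes in f(x) = x^3 - 4x^2 + 2x + 6:
Signs of coefficients: +, -, +, +
Number of sign changes: 2
Possible positive real roots: 2, 0

For negative roots, examine f(-x) = -x^3 - 4x^2 - 2x + 6:
Signs of coefficients: -, -, -, +
Number of sign changes: 1
Possible negative real roots: 1

Positive roots: 2 or 0; Negative roots: 1


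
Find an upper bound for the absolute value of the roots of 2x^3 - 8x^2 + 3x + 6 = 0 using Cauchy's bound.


Cauchy's bound: all roots r satisfy |r| <= 1 + max(|a_i/a_n|) for i = 0,...,n-1
where a_n is the leading coefficient.

Coefficients: [2, -8, 3, 6]
Leading coefficient a_n = 2
Ratios |a_i/a_n|: 4, 3/2, 3
Maximum ratio: 4
Cauchy's bound: |r| <= 1 + 4 = 5

Upper bound = 5


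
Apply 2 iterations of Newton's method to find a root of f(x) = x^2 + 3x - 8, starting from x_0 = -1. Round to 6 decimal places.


Newton's method: x_(n+1) = x_n - f(x_n)/f'(x_n)
f(x) = x^2 + 3x - 8
f'(x) = 2x + 3

Iteration 1:
  f(-1.000000) = -10.000000
  f'(-1.000000) = 1.000000
  x_1 = -1.000000 - (-10.000000)/(1.000000) = 9.000000

Iteration 2:
  f(9.000000) = 100.000000
  f'(9.000000) = 21.000000
  x_2 = 9.000000 - (100.000000)/(21.000000) = 4.238095

x_2 = 4.238095


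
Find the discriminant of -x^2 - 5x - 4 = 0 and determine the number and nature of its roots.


For ax^2 + bx + c = 0, discriminant D = b^2 - 4ac
Here a = -1, b = -5, c = -4
D = (-5)^2 - 4(-1)(-4) = 25 - 16 = 9

D = 9 > 0 and is a perfect square (sqrt = 3)
The equation has 2 distinct real rational roots.

Discriminant = 9, 2 distinct real rational roots


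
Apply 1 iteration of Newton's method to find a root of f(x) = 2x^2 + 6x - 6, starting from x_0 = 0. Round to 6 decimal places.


Newton's method: x_(n+1) = x_n - f(x_n)/f'(x_n)
f(x) = 2x^2 + 6x - 6
f'(x) = 4x + 6

Iteration 1:
  f(0.000000) = -6.000000
  f'(0.000000) = 6.000000
  x_1 = 0.000000 - (-6.000000)/(6.000000) = 1.000000

x_1 = 1.000000


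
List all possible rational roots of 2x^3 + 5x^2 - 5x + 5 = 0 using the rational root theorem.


Rational root theorem: possible roots are ±p/q where:
  p divides the constant term (5): p ∈ {1, 5}
  q divides the leading coefficient (2): q ∈ {1, 2}

All possible rational roots: -5, -5/2, -1, -1/2, 1/2, 1, 5/2, 5

-5, -5/2, -1, -1/2, 1/2, 1, 5/2, 5


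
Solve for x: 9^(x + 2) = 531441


Express both sides with the same base.
531441 = 9^6
Since the bases match, equate exponents: x + 2 = 6
So x = 6 - (2) = 4

x = 4


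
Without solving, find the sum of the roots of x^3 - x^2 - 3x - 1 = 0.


By Vieta's formulas for x^3 + bx^2 + cx + d = 0:
  r1 + r2 + r3 = -b/a = 1
  r1*r2 + r1*r3 + r2*r3 = c/a = -3
  r1*r2*r3 = -d/a = 1


Sum = 1
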